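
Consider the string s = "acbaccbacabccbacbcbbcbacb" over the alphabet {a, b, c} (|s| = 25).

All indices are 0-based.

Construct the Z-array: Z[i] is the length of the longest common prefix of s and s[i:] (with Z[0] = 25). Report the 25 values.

[25, 0, 0, 2, 0, 0, 0, 2, 0, 1, 0, 0, 0, 0, 3, 0, 0, 0, 0, 0, 0, 0, 3, 0, 0]

Z[0]=25
i=1: fresh scan; Z[1]=0
i=2: fresh scan; Z[2]=0
i=3: fresh scan; Z[3]=2 scan→box=[3,5)
i=4: min(r-i=1, Z[1]=0)=0; Z[4]=0
i=5: fresh scan; Z[5]=0
i=6: fresh scan; Z[6]=0
i=7: fresh scan; Z[7]=2 scan→box=[7,9)
i=8: min(r-i=1, Z[1]=0)=0; Z[8]=0
i=9: fresh scan; Z[9]=1 scan→box=[9,10)
i=10: fresh scan; Z[10]=0
i=11: fresh scan; Z[11]=0
i=12: fresh scan; Z[12]=0
i=13: fresh scan; Z[13]=0
i=14: fresh scan; Z[14]=3 scan→box=[14,17)
i=15: min(r-i=2, Z[1]=0)=0; Z[15]=0
i=16: min(r-i=1, Z[2]=0)=0; Z[16]=0
i=17: fresh scan; Z[17]=0
i=18: fresh scan; Z[18]=0
i=19: fresh scan; Z[19]=0
i=20: fresh scan; Z[20]=0
i=21: fresh scan; Z[21]=0
i=22: fresh scan; Z[22]=3 scan→box=[22,25)
i=23: min(r-i=2, Z[1]=0)=0; Z[23]=0
i=24: min(r-i=1, Z[2]=0)=0; Z[24]=0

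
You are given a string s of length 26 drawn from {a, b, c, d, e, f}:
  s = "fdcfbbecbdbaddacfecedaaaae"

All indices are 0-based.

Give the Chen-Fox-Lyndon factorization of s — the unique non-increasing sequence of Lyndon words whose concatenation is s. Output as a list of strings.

emit factor 1: 'f' (i=0, period=1)
emit factor 2: 'd' (i=1, period=1)
emit factor 3: 'cf' (i=2, period=2)
emit factor 4: 'bbecbd' (i=4, period=6)
emit factor 5: 'b' (i=10, period=1)
emit factor 6: 'add' (i=11, period=3)
emit factor 7: 'acfeced' (i=14, period=7)
emit factor 8: 'aaaae' (i=21, period=5)

["f", "d", "cf", "bbecbd", "b", "add", "acfeced", "aaaae"]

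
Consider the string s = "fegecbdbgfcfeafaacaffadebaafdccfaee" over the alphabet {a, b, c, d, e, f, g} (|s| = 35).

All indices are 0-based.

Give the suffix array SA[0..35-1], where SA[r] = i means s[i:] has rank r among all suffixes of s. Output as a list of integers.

[15, 25, 16, 21, 32, 13, 26, 18, 24, 5, 7, 17, 4, 29, 30, 10, 6, 28, 22, 34, 12, 23, 3, 33, 1, 14, 20, 31, 9, 27, 11, 0, 19, 2, 8]

rank→(start, suffix):
  0 → (15, 'aacaffadebaafdccfaee')
  1 → (25, 'aafdccfaee')
  2 → (16, 'acaffadebaafdccfaee')
  3 → (21, 'adebaafdccfaee')
  4 → (32, 'aee')
  5 → (13, 'afaacaffadebaafdccfaee')
  6 → (26, 'afdccfaee')
  7 → (18, 'affadebaafdccfaee')
  8 → (24, 'baafdccfaee')
  9 → (5, 'bdbgfcfeafaacaffadebaafdccfaee')
  10 → (7, 'bgfcfeafaacaffadebaafdccfaee')
  11 → (17, 'caffadebaafdccfaee')
  12 → (4, 'cbdbgfcfeafaacaffadebaafdccfaee')
  13 → (29, 'ccfaee')
  14 → (30, 'cfaee')
  15 → (10, 'cfeafaacaffadebaafdccfaee')
  16 → (6, 'dbgfcfeafaacaffadebaafdccfaee')
  17 → (28, 'dccfaee')
  18 → (22, 'debaafdccfaee')
  19 → (34, 'e')
  20 → (12, 'eafaacaffadebaafdccfaee')
  21 → (23, 'ebaafdccfaee')
  22 → (3, 'ecbdbgfcfeafaacaffadebaafdccfaee')
  23 → (33, 'ee')
  24 → (1, 'egecbdbgfcfeafaacaffadebaafdccfaee')
  25 → (14, 'faacaffadebaafdccfaee')
  26 → (20, 'fadebaafdccfaee')
  27 → (31, 'faee')
  28 → (9, 'fcfeafaacaffadebaafdccfaee')
  29 → (27, 'fdccfaee')
  30 → (11, 'feafaacaffadebaafdccfaee')
  31 → (0, 'fegecbdbgfcfeafaacaffadebaafdccfaee')
  32 → (19, 'ffadebaafdccfaee')
  33 → (2, 'gecbdbgfcfeafaacaffadebaafdccfaee')
  34 → (8, 'gfcfeafaacaffadebaafdccfaee')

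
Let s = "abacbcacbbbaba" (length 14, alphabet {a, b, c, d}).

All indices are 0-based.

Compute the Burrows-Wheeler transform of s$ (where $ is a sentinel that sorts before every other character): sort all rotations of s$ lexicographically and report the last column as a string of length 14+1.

abb$cbababccbaa

rank  rotation         last
    0  $abacbcacbbbaba  a
    1  a$abacbcacbbbab  b
    2  aba$abacbcacbbb  b
    3  abacbcacbbbaba$  $
    4  acbbbaba$abacbc  c
    5  acbcacbbbaba$ab  b
    6  ba$abacbcacbbba  a
    7  baba$abacbcacbb  b
    8  bacbcacbbbaba$a  a
    9  bbaba$abacbcacb  b
   10  bbbaba$abacbcac  c
   11  bcacbbbaba$abac  c
   12  cacbbbaba$abacb  b
   13  cbbbaba$abacbca  a
   14  cbcacbbbaba$aba  a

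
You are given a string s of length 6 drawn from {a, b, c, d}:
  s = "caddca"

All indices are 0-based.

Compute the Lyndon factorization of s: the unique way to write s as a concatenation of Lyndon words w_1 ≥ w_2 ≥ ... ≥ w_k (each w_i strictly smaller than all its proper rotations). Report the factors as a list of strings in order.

emit factor 1: 'c' (i=0, period=1)
emit factor 2: 'addc' (i=1, period=4)
emit factor 3: 'a' (i=5, period=1)

["c", "addc", "a"]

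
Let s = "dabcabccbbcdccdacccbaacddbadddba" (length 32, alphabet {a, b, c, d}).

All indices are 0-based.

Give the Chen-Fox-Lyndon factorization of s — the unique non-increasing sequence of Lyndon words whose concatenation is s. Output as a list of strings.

emit factor 1: 'd' (i=0, period=1)
emit factor 2: 'abcabccbbcdccdacccb' (i=1, period=19)
emit factor 3: 'aacddbadddb' (i=20, period=11)
emit factor 4: 'a' (i=31, period=1)

["d", "abcabccbbcdccdacccb", "aacddbadddb", "a"]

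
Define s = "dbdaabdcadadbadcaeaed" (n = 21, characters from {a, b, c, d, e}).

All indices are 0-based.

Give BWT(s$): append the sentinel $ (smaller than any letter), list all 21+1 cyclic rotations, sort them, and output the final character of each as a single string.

rank  rotation                last
    0  $dbdaabdcadadbadcaeaed  d
    1  aabdcadadbadcaeaed$dbd  d
    2  abdcadadbadcaeaed$dbda  a
    3  adadbadcaeaed$dbdaabdc  c
    4  adbadcaeaed$dbdaabdcad  d
    5  adcaeaed$dbdaabdcadadb  b
    6  aeaed$dbdaabdcadadbadc  c
    7  aed$dbdaabdcadadbadcae  e
    8  badcaeaed$dbdaabdcadad  d
    9  bdaabdcadadbadcaeaed$d  d
   10  bdcadadbadcaeaed$dbdaa  a
   11  cadadbadcaeaed$dbdaabd  d
   12  caeaed$dbdaabdcadadbad  d
   13  d$dbdaabdcadadbadcaeae  e
   14  daabdcadadbadcaeaed$db  b
   15  dadbadcaeaed$dbdaabdca  a
   16  dbadcaeaed$dbdaabdcada  a
   17  dbdaabdcadadbadcaeaed$  $
   18  dcadadbadcaeaed$dbdaab  b
   19  dcaeaed$dbdaabdcadadba  a
   20  eaed$dbdaabdcadadbadca  a
   21  ed$dbdaabdcadadbadcaea  a

ddacdbceddaddebaa$baaa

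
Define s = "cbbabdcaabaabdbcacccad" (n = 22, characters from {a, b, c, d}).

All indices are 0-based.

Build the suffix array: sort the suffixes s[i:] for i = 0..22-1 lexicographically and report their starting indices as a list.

[7, 10, 8, 11, 3, 16, 20, 9, 2, 1, 14, 12, 4, 6, 15, 19, 0, 18, 17, 21, 13, 5]

rank | idx | suffix
   0 |   7 | aabaabdbcacccad
   1 |  10 | aabdbcacccad
   2 |   8 | abaabdbcacccad
   3 |  11 | abdbcacccad
   4 |   3 | abdcaabaabdbcacccad
   5 |  16 | acccad
   6 |  20 | ad
   7 |   9 | baabdbcacccad
   8 |   2 | babdcaabaabdbcacccad
   9 |   1 | bbabdcaabaabdbcacccad
  10 |  14 | bcacccad
  11 |  12 | bdbcacccad
  12 |   4 | bdcaabaabdbcacccad
  13 |   6 | caabaabdbcacccad
  14 |  15 | cacccad
  15 |  19 | cad
  16 |   0 | cbbabdcaabaabdbcacccad
  17 |  18 | ccad
  18 |  17 | cccad
  19 |  21 | d
  20 |  13 | dbcacccad
  21 |   5 | dcaabaabdbcacccad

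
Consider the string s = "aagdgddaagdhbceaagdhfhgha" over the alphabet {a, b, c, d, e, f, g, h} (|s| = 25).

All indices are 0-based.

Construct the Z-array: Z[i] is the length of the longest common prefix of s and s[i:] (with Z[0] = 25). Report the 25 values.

Z[0]=25
i=1: fresh scan; Z[1]=1 grow→box=[1,2)
i=2: fresh scan; Z[2]=0
i=3: fresh scan; Z[3]=0
i=4: fresh scan; Z[4]=0
i=5: fresh scan; Z[5]=0
i=6: fresh scan; Z[6]=0
i=7: fresh scan; Z[7]=4 grow→box=[7,11)
i=8: min(r-i=3, Z[1]=1)=1; Z[8]=1
i=9: min(r-i=2, Z[2]=0)=0; Z[9]=0
i=10: min(r-i=1, Z[3]=0)=0; Z[10]=0
i=11: fresh scan; Z[11]=0
i=12: fresh scan; Z[12]=0
i=13: fresh scan; Z[13]=0
i=14: fresh scan; Z[14]=0
i=15: fresh scan; Z[15]=4 grow→box=[15,19)
i=16: min(r-i=3, Z[1]=1)=1; Z[16]=1
i=17: min(r-i=2, Z[2]=0)=0; Z[17]=0
i=18: min(r-i=1, Z[3]=0)=0; Z[18]=0
i=19: fresh scan; Z[19]=0
i=20: fresh scan; Z[20]=0
i=21: fresh scan; Z[21]=0
i=22: fresh scan; Z[22]=0
i=23: fresh scan; Z[23]=0
i=24: fresh scan; Z[24]=1 grow→box=[24,25)

[25, 1, 0, 0, 0, 0, 0, 4, 1, 0, 0, 0, 0, 0, 0, 4, 1, 0, 0, 0, 0, 0, 0, 0, 1]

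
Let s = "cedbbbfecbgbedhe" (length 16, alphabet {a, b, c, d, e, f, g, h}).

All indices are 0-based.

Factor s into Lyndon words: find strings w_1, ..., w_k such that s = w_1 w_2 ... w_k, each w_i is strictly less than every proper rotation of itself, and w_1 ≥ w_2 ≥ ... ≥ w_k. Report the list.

emit factor 1: 'ced' (i=0, period=3)
emit factor 2: 'bbbfecbgbedhe' (i=3, period=13)

["ced", "bbbfecbgbedhe"]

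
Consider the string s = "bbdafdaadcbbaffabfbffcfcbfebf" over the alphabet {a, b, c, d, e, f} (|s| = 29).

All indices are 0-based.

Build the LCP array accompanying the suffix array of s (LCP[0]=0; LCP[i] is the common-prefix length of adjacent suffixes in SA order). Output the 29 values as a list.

sorted suffixes:
  #0 SA[0]=6  'aadcbbaffabfbffcfcbfebf'
  #1 SA[1]=15  'abfbffcfcbfebf'
  #2 SA[2]=7  'adcbbaffabfbffcfcbfebf'
  #3 SA[3]=3  'afdaadcbbaffabfbffcfcbfebf'
  #4 SA[4]=12  'affabfbffcfcbfebf'
  #5 SA[5]=11  'baffabfbffcfcbfebf'
  #6 SA[6]=10  'bbaffabfbffcfcbfebf'
  #7 SA[7]=0  'bbdafdaadcbbaffabfbffcfcbfebf'
  #8 SA[8]=1  'bdafdaadcbbaffabfbffcfcbfebf'
  #9 SA[9]=27  'bf'
  #10 SA[10]=16  'bfbffcfcbfebf'
  #11 SA[11]=24  'bfebf'
  #12 SA[12]=18  'bffcfcbfebf'
  #13 SA[13]=9  'cbbaffabfbffcfcbfebf'
  #14 SA[14]=23  'cbfebf'
  #15 SA[15]=21  'cfcbfebf'
  #16 SA[16]=5  'daadcbbaffabfbffcfcbfebf'
  #17 SA[17]=2  'dafdaadcbbaffabfbffcfcbfebf'
  #18 SA[18]=8  'dcbbaffabfbffcfcbfebf'
  #19 SA[19]=26  'ebf'
  #20 SA[20]=28  'f'
  #21 SA[21]=14  'fabfbffcfcbfebf'
  #22 SA[22]=17  'fbffcfcbfebf'
  #23 SA[23]=22  'fcbfebf'
  #24 SA[24]=20  'fcfcbfebf'
  #25 SA[25]=4  'fdaadcbbaffabfbffcfcbfebf'
  #26 SA[26]=25  'febf'
  #27 SA[27]=13  'ffabfbffcfcbfebf'
  #28 SA[28]=19  'ffcfcbfebf'

SA = [6, 15, 7, 3, 12, 11, 10, 0, 1, 27, 16, 24, 18, 9, 23, 21, 5, 2, 8, 26, 28, 14, 17, 22, 20, 4, 25, 13, 19]
rank  pair      lcp
   1  s[6:],s[15:]  1  'a'
   2  s[15:],s[7:]  1  'a'
   3  s[7:],s[3:]  1  'a'
   4  s[3:],s[12:]  2  'af'
   5  s[12:],s[11:]  0  ''
   6  s[11:],s[10:]  1  'b'
   7  s[10:],s[0:]  2  'bb'
   8  s[0:],s[1:]  1  'b'
   9  s[1:],s[27:]  1  'b'
  10  s[27:],s[16:]  2  'bf'
  11  s[16:],s[24:]  2  'bf'
  12  s[24:],s[18:]  2  'bf'
  13  s[18:],s[9:]  0  ''
  14  s[9:],s[23:]  2  'cb'
  15  s[23:],s[21:]  1  'c'
  16  s[21:],s[5:]  0  ''
  17  s[5:],s[2:]  2  'da'
  18  s[2:],s[8:]  1  'd'
  19  s[8:],s[26:]  0  ''
  20  s[26:],s[28:]  0  ''
  21  s[28:],s[14:]  1  'f'
  22  s[14:],s[17:]  1  'f'
  23  s[17:],s[22:]  1  'f'
  24  s[22:],s[20:]  2  'fc'
  25  s[20:],s[4:]  1  'f'
  26  s[4:],s[25:]  1  'f'
  27  s[25:],s[13:]  1  'f'
  28  s[13:],s[19:]  2  'ff'

[0, 1, 1, 1, 2, 0, 1, 2, 1, 1, 2, 2, 2, 0, 2, 1, 0, 2, 1, 0, 0, 1, 1, 1, 2, 1, 1, 1, 2]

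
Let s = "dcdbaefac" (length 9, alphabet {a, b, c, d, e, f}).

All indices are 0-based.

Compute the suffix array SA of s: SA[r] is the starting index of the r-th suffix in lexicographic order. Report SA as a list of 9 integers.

rank→(start, suffix):
  0 → (7, 'ac')
  1 → (4, 'aefac')
  2 → (3, 'baefac')
  3 → (8, 'c')
  4 → (1, 'cdbaefac')
  5 → (2, 'dbaefac')
  6 → (0, 'dcdbaefac')
  7 → (5, 'efac')
  8 → (6, 'fac')

[7, 4, 3, 8, 1, 2, 0, 5, 6]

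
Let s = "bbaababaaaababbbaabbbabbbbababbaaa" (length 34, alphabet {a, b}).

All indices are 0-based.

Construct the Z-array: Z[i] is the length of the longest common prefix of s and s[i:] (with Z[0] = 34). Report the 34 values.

Z[0]=34
i=1: outside box; Z[1]=1 grow→box=[1,2)
i=2: outside box; Z[2]=0
i=3: outside box; Z[3]=0
i=4: outside box; Z[4]=1 grow→box=[4,5)
i=5: outside box; Z[5]=0
i=6: outside box; Z[6]=1 grow→box=[6,7)
i=7: outside box; Z[7]=0
i=8: outside box; Z[8]=0
i=9: outside box; Z[9]=0
i=10: outside box; Z[10]=0
i=11: outside box; Z[11]=1 grow→box=[11,12)
i=12: outside box; Z[12]=0
i=13: outside box; Z[13]=2 grow→box=[13,15)
i=14: min(r-i=1, Z[1]=1)=1; Z[14]=5 grow→box=[14,19)
i=15: min(r-i=4, Z[1]=1)=1; Z[15]=1
i=16: min(r-i=3, Z[2]=0)=0; Z[16]=0
i=17: min(r-i=2, Z[3]=0)=0; Z[17]=0
i=18: min(r-i=1, Z[4]=1)=1; Z[18]=2 grow→box=[18,20)
i=19: min(r-i=1, Z[1]=1)=1; Z[19]=3 grow→box=[19,22)
i=20: min(r-i=2, Z[1]=1)=1; Z[20]=1
i=21: min(r-i=1, Z[2]=0)=0; Z[21]=0
i=22: outside box; Z[22]=2 grow→box=[22,24)
i=23: min(r-i=1, Z[1]=1)=1; Z[23]=2 grow→box=[23,25)
i=24: min(r-i=1, Z[1]=1)=1; Z[24]=3 grow→box=[24,27)
i=25: min(r-i=2, Z[1]=1)=1; Z[25]=1
i=26: min(r-i=1, Z[2]=0)=0; Z[26]=0
i=27: outside box; Z[27]=1 grow→box=[27,28)
i=28: outside box; Z[28]=0
i=29: outside box; Z[29]=4 grow→box=[29,33)
i=30: min(r-i=3, Z[1]=1)=1; Z[30]=1
i=31: min(r-i=2, Z[2]=0)=0; Z[31]=0
i=32: min(r-i=1, Z[3]=0)=0; Z[32]=0
i=33: outside box; Z[33]=0

[34, 1, 0, 0, 1, 0, 1, 0, 0, 0, 0, 1, 0, 2, 5, 1, 0, 0, 2, 3, 1, 0, 2, 2, 3, 1, 0, 1, 0, 4, 1, 0, 0, 0]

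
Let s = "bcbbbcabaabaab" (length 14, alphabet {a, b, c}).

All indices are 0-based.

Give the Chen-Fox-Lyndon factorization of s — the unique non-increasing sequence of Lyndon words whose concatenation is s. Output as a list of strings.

["bc", "bbbc", "ab", "aab", "aab"]

emit factor 1: 'bc' (i=0, period=2)
emit factor 2: 'bbbc' (i=2, period=4)
emit factor 3: 'ab' (i=6, period=2)
emit factor 4: 'aab' (i=8, period=3)
emit factor 5: 'aab' (i=11, period=3)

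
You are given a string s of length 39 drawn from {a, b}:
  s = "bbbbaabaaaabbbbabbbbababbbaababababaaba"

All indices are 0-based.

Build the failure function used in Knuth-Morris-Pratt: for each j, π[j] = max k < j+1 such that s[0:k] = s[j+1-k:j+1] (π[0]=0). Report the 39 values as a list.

[0, 1, 2, 3, 0, 0, 1, 0, 0, 0, 0, 1, 2, 3, 4, 5, 1, 2, 3, 4, 5, 1, 0, 1, 2, 3, 0, 0, 1, 0, 1, 0, 1, 0, 1, 0, 0, 1, 0]

π[0] = 0
j=1 s[j]='b': π[1]=1 (border 'b')
j=2 s[j]='b': π[2]=2 (border 'bb')
j=3 s[j]='b': π[3]=3 (border 'bbb')
j=4 s[j]='a': k: 3→2→1→0; π[4]=0 (border '')
j=5 s[j]='a': π[5]=0 (border '')
j=6 s[j]='b': π[6]=1 (border 'b')
j=7 s[j]='a': k: 1→0; π[7]=0 (border '')
j=8 s[j]='a': π[8]=0 (border '')
j=9 s[j]='a': π[9]=0 (border '')
j=10 s[j]='a': π[10]=0 (border '')
j=11 s[j]='b': π[11]=1 (border 'b')
j=12 s[j]='b': π[12]=2 (border 'bb')
j=13 s[j]='b': π[13]=3 (border 'bbb')
j=14 s[j]='b': π[14]=4 (border 'bbbb')
j=15 s[j]='a': π[15]=5 (border 'bbbba')
j=16 s[j]='b': k: 5→0; π[16]=1 (border 'b')
j=17 s[j]='b': π[17]=2 (border 'bb')
j=18 s[j]='b': π[18]=3 (border 'bbb')
j=19 s[j]='b': π[19]=4 (border 'bbbb')
j=20 s[j]='a': π[20]=5 (border 'bbbba')
j=21 s[j]='b': k: 5→0; π[21]=1 (border 'b')
j=22 s[j]='a': k: 1→0; π[22]=0 (border '')
j=23 s[j]='b': π[23]=1 (border 'b')
j=24 s[j]='b': π[24]=2 (border 'bb')
j=25 s[j]='b': π[25]=3 (border 'bbb')
j=26 s[j]='a': k: 3→2→1→0; π[26]=0 (border '')
j=27 s[j]='a': π[27]=0 (border '')
j=28 s[j]='b': π[28]=1 (border 'b')
j=29 s[j]='a': k: 1→0; π[29]=0 (border '')
j=30 s[j]='b': π[30]=1 (border 'b')
j=31 s[j]='a': k: 1→0; π[31]=0 (border '')
j=32 s[j]='b': π[32]=1 (border 'b')
j=33 s[j]='a': k: 1→0; π[33]=0 (border '')
j=34 s[j]='b': π[34]=1 (border 'b')
j=35 s[j]='a': k: 1→0; π[35]=0 (border '')
j=36 s[j]='a': π[36]=0 (border '')
j=37 s[j]='b': π[37]=1 (border 'b')
j=38 s[j]='a': k: 1→0; π[38]=0 (border '')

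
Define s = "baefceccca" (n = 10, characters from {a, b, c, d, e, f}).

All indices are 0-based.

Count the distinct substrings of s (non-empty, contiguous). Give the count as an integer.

49

sorted suffixes:
  #0 SA[0]=9  'a'
  #1 SA[1]=1  'aefceccca'
  #2 SA[2]=0  'baefceccca'
  #3 SA[3]=8  'ca'
  #4 SA[4]=7  'cca'
  #5 SA[5]=6  'ccca'
  #6 SA[6]=4  'ceccca'
  #7 SA[7]=5  'eccca'
  #8 SA[8]=2  'efceccca'
  #9 SA[9]=3  'fceccca'

SA = [9, 1, 0, 8, 7, 6, 4, 5, 2, 3]
i: (SA[i-1],SA[i]) lcp shared
  1: (9,1) 1 'a'
  2: (1,0) 0 ''
  3: (0,8) 0 ''
  4: (8,7) 1 'c'
  5: (7,6) 2 'cc'
  6: (6,4) 1 'c'
  7: (4,5) 0 ''
  8: (5,2) 1 'e'
  9: (2,3) 0 ''

n(n+1)/2 = 10·11/2 = 55
Σ LCP = 0 + 1 + 0 + 0 + 1 + 2 + 1 + 0 + 1 + 0 = 6
distinct = 55 − 6 = 49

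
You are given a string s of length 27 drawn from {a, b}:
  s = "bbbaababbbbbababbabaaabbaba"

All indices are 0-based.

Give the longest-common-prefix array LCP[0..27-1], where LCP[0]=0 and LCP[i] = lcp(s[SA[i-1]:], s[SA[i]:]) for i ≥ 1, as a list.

[0, 1, 2, 3, 1, 3, 3, 5, 2, 6, 3, 0, 2, 3, 2, 4, 4, 3, 4, 1, 3, 5, 5, 2, 4, 3, 4]

rank | idx | suffix
   0 |  26 | a
   1 |  19 | aaabbaba
   2 |   3 | aababbbbbababbabaaabbaba
   3 |  20 | aabbaba
   4 |  24 | aba
   5 |  17 | abaaabbaba
   6 |  12 | ababbabaaabbaba
   7 |   4 | ababbbbbababbabaaabbaba
   8 |  21 | abbaba
   9 |  14 | abbabaaabbaba
  10 |   6 | abbbbbababbabaaabbaba
  11 |  25 | ba
  12 |  18 | baaabbaba
  13 |   2 | baababbbbbababbabaaabbaba
  14 |  23 | baba
  15 |  16 | babaaabbaba
  16 |  11 | bababbabaaabbaba
  17 |  13 | babbabaaabbaba
  18 |   5 | babbbbbababbabaaabbaba
  19 |   1 | bbaababbbbbababbabaaabbaba
  20 |  22 | bbaba
  21 |  15 | bbabaaabbaba
  22 |  10 | bbababbabaaabbaba
  23 |   0 | bbbaababbbbbababbabaaabbaba
  24 |   9 | bbbababbabaaabbaba
  25 |   8 | bbbbababbabaaabbaba
  26 |   7 | bbbbbababbabaaabbaba

SA = [26, 19, 3, 20, 24, 17, 12, 4, 21, 14, 6, 25, 18, 2, 23, 16, 11, 13, 5, 1, 22, 15, 10, 0, 9, 8, 7]
[i] adj suffixes → lcp
  [1] 26/19 → 1 ('a')
  [2] 19/3 → 2 ('aa')
  [3] 3/20 → 3 ('aab')
  [4] 20/24 → 1 ('a')
  [5] 24/17 → 3 ('aba')
  [6] 17/12 → 3 ('aba')
  [7] 12/4 → 5 ('ababb')
  [8] 4/21 → 2 ('ab')
  [9] 21/14 → 6 ('abbaba')
  [10] 14/6 → 3 ('abb')
  [11] 6/25 → 0 ('')
  [12] 25/18 → 2 ('ba')
  [13] 18/2 → 3 ('baa')
  [14] 2/23 → 2 ('ba')
  [15] 23/16 → 4 ('baba')
  [16] 16/11 → 4 ('baba')
  [17] 11/13 → 3 ('bab')
  [18] 13/5 → 4 ('babb')
  [19] 5/1 → 1 ('b')
  [20] 1/22 → 3 ('bba')
  [21] 22/15 → 5 ('bbaba')
  [22] 15/10 → 5 ('bbaba')
  [23] 10/0 → 2 ('bb')
  [24] 0/9 → 4 ('bbba')
  [25] 9/8 → 3 ('bbb')
  [26] 8/7 → 4 ('bbbb')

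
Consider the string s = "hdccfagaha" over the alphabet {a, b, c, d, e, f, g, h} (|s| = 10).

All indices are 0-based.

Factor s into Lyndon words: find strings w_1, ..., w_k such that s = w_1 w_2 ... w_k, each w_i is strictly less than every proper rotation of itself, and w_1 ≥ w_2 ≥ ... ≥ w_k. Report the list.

["h", "d", "ccf", "agah", "a"]

emit factor 1: 'h' (i=0, period=1)
emit factor 2: 'd' (i=1, period=1)
emit factor 3: 'ccf' (i=2, period=3)
emit factor 4: 'agah' (i=5, period=4)
emit factor 5: 'a' (i=9, period=1)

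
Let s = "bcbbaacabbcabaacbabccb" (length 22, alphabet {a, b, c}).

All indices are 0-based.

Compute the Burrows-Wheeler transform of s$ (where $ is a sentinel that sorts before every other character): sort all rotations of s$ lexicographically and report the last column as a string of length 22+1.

bbbccbaacbaccab$abacabb

rank  rotation                 last
    0  $bcbbaacabbcabaacbabccb  b
    1  aacabbcabaacbabccb$bcbb  b
    2  aacbabccb$bcbbaacabbcab  b
    3  abaacbabccb$bcbbaacabbc  c
    4  abbcabaacbabccb$bcbbaac  c
    5  abccb$bcbbaacabbcabaacb  b
    6  acabbcabaacbabccb$bcbba  a
    7  acbabccb$bcbbaacabbcaba  a
    8  b$bcbbaacabbcabaacbabcc  c
    9  baacabbcabaacbabccb$bcb  b
   10  baacbabccb$bcbbaacabbca  a
   11  babccb$bcbbaacabbcabaac  c
   12  bbaacabbcabaacbabccb$bc  c
   13  bbcabaacbabccb$bcbbaaca  a
   14  bcabaacbabccb$bcbbaacab  b
   15  bcbbaacabbcabaacbabccb$  $
   16  bccb$bcbbaacabbcabaacba  a
   17  cabaacbabccb$bcbbaacabb  b
   18  cabbcabaacbabccb$bcbbaa  a
   19  cb$bcbbaacabbcabaacbabc  c
   20  cbabccb$bcbbaacabbcabaa  a
   21  cbbaacabbcabaacbabccb$b  b
   22  ccb$bcbbaacabbcabaacbab  b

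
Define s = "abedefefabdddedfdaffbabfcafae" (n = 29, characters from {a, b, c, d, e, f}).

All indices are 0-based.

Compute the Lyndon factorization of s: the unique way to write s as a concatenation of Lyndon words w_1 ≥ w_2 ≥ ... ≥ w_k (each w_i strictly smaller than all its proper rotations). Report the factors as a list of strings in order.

["abedefef", "abdddedfdaffbabfcafae"]

emit factor 1: 'abedefef' (i=0, period=8)
emit factor 2: 'abdddedfdaffbabfcafae' (i=8, period=21)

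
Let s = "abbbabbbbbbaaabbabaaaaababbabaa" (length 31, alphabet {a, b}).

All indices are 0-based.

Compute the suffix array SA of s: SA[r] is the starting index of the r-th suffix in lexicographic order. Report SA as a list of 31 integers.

[30, 29, 18, 19, 20, 11, 21, 12, 27, 16, 22, 24, 13, 0, 4, 28, 17, 10, 26, 15, 23, 3, 9, 25, 14, 2, 8, 1, 7, 6, 5]

sorted suffixes:
  #0 SA[0]=30  'a'
  #1 SA[1]=29  'aa'
  #2 SA[2]=18  'aaaaababbabaa'
  #3 SA[3]=19  'aaaababbabaa'
  #4 SA[4]=20  'aaababbabaa'
  #5 SA[5]=11  'aaabbabaaaaababbabaa'
  #6 SA[6]=21  'aababbabaa'
  #7 SA[7]=12  'aabbabaaaaababbabaa'
  #8 SA[8]=27  'abaa'
  #9 SA[9]=16  'abaaaaababbabaa'
  #10 SA[10]=22  'ababbabaa'
  #11 SA[11]=24  'abbabaa'
  #12 SA[12]=13  'abbabaaaaababbabaa'
  #13 SA[13]=0  'abbbabbbbbbaaabbabaaaaababbabaa'
  #14 SA[14]=4  'abbbbbbaaabbabaaaaababbabaa'
  #15 SA[15]=28  'baa'
  #16 SA[16]=17  'baaaaababbabaa'
  #17 SA[17]=10  'baaabbabaaaaababbabaa'
  #18 SA[18]=26  'babaa'
  #19 SA[19]=15  'babaaaaababbabaa'
  #20 SA[20]=23  'babbabaa'
  #21 SA[21]=3  'babbbbbbaaabbabaaaaababbabaa'
  #22 SA[22]=9  'bbaaabbabaaaaababbabaa'
  #23 SA[23]=25  'bbabaa'
  #24 SA[24]=14  'bbabaaaaababbabaa'
  #25 SA[25]=2  'bbabbbbbbaaabbabaaaaababbabaa'
  #26 SA[26]=8  'bbbaaabbabaaaaababbabaa'
  #27 SA[27]=1  'bbbabbbbbbaaabbabaaaaababbabaa'
  #28 SA[28]=7  'bbbbaaabbabaaaaababbabaa'
  #29 SA[29]=6  'bbbbbaaabbabaaaaababbabaa'
  #30 SA[30]=5  'bbbbbbaaabbabaaaaababbabaa'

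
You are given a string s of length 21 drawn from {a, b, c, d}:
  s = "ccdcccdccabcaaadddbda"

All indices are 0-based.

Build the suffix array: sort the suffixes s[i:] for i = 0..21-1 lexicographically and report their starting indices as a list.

sorted suffixes:
  #0 SA[0]=20  'a'
  #1 SA[1]=12  'aaadddbda'
  #2 SA[2]=13  'aadddbda'
  #3 SA[3]=9  'abcaaadddbda'
  #4 SA[4]=14  'adddbda'
  #5 SA[5]=10  'bcaaadddbda'
  #6 SA[6]=18  'bda'
  #7 SA[7]=11  'caaadddbda'
  #8 SA[8]=8  'cabcaaadddbda'
  #9 SA[9]=7  'ccabcaaadddbda'
  #10 SA[10]=3  'cccdccabcaaadddbda'
  #11 SA[11]=4  'ccdccabcaaadddbda'
  #12 SA[12]=0  'ccdcccdccabcaaadddbda'
  #13 SA[13]=5  'cdccabcaaadddbda'
  #14 SA[14]=1  'cdcccdccabcaaadddbda'
  #15 SA[15]=19  'da'
  #16 SA[16]=17  'dbda'
  #17 SA[17]=6  'dccabcaaadddbda'
  #18 SA[18]=2  'dcccdccabcaaadddbda'
  #19 SA[19]=16  'ddbda'
  #20 SA[20]=15  'dddbda'

[20, 12, 13, 9, 14, 10, 18, 11, 8, 7, 3, 4, 0, 5, 1, 19, 17, 6, 2, 16, 15]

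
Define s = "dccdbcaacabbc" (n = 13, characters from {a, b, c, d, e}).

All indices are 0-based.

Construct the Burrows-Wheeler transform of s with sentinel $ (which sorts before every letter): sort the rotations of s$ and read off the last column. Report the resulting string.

rank  rotation        last
    0  $dccdbcaacabbc  c
    1  aacabbc$dccdbc  c
    2  abbc$dccdbcaac  c
    3  acabbc$dccdbca  a
    4  bbc$dccdbcaaca  a
    5  bc$dccdbcaacab  b
    6  bcaacabbc$dccd  d
    7  c$dccdbcaacabb  b
    8  caacabbc$dccdb  b
    9  cabbc$dccdbcaa  a
   10  ccdbcaacabbc$d  d
   11  cdbcaacabbc$dc  c
   12  dbcaacabbc$dcc  c
   13  dccdbcaacabbc$  $

cccaabdbbadcc$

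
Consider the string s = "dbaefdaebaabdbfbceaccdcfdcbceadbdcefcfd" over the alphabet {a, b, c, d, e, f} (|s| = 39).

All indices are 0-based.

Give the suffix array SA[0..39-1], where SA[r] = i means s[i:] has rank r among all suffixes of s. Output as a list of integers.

[9, 10, 18, 29, 6, 2, 8, 1, 15, 26, 11, 31, 13, 25, 19, 20, 16, 27, 33, 36, 22, 38, 5, 0, 30, 12, 24, 32, 21, 17, 28, 7, 34, 3, 14, 35, 37, 4, 23]

rank→(start, suffix):
  0 → (9, 'aabdbfbceaccdcfdcbceadbdcefcfd')
  1 → (10, 'abdbfbceaccdcfdcbceadbdcefcfd')
  2 → (18, 'accdcfdcbceadbdcefcfd')
  3 → (29, 'adbdcefcfd')
  4 → (6, 'aebaabdbfbceaccdcfdcbceadbdcefcfd')
  5 → (2, 'aefdaebaabdbfbceaccdcfdcbceadbdcefcfd')
  6 → (8, 'baabdbfbceaccdcfdcbceadbdcefcfd')
  7 → (1, 'baefdaebaabdbfbceaccdcfdcbceadbdcefcfd')
  8 → (15, 'bceaccdcfdcbceadbdcefcfd')
  9 → (26, 'bceadbdcefcfd')
  10 → (11, 'bdbfbceaccdcfdcbceadbdcefcfd')
  11 → (31, 'bdcefcfd')
  12 → (13, 'bfbceaccdcfdcbceadbdcefcfd')
  13 → (25, 'cbceadbdcefcfd')
  14 → (19, 'ccdcfdcbceadbdcefcfd')
  15 → (20, 'cdcfdcbceadbdcefcfd')
  16 → (16, 'ceaccdcfdcbceadbdcefcfd')
  17 → (27, 'ceadbdcefcfd')
  18 → (33, 'cefcfd')
  19 → (36, 'cfd')
  20 → (22, 'cfdcbceadbdcefcfd')
  21 → (38, 'd')
  22 → (5, 'daebaabdbfbceaccdcfdcbceadbdcefcfd')
  23 → (0, 'dbaefdaebaabdbfbceaccdcfdcbceadbdcefcfd')
  24 → (30, 'dbdcefcfd')
  25 → (12, 'dbfbceaccdcfdcbceadbdcefcfd')
  26 → (24, 'dcbceadbdcefcfd')
  27 → (32, 'dcefcfd')
  28 → (21, 'dcfdcbceadbdcefcfd')
  29 → (17, 'eaccdcfdcbceadbdcefcfd')
  30 → (28, 'eadbdcefcfd')
  31 → (7, 'ebaabdbfbceaccdcfdcbceadbdcefcfd')
  32 → (34, 'efcfd')
  33 → (3, 'efdaebaabdbfbceaccdcfdcbceadbdcefcfd')
  34 → (14, 'fbceaccdcfdcbceadbdcefcfd')
  35 → (35, 'fcfd')
  36 → (37, 'fd')
  37 → (4, 'fdaebaabdbfbceaccdcfdcbceadbdcefcfd')
  38 → (23, 'fdcbceadbdcefcfd')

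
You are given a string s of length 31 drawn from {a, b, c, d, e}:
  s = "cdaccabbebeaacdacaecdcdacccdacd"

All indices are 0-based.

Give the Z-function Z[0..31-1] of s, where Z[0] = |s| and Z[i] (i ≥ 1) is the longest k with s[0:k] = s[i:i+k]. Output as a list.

[31, 0, 0, 1, 1, 0, 0, 0, 0, 0, 0, 0, 0, 4, 0, 0, 1, 0, 0, 2, 0, 5, 0, 0, 1, 1, 4, 0, 0, 2, 0]

Z[0]=31
i=1: i≥r, start 0; Z[1]=0
i=2: i≥r, start 0; Z[2]=0
i=3: i≥r, start 0; Z[3]=1 extend→box=[3,4)
i=4: i≥r, start 0; Z[4]=1 extend→box=[4,5)
i=5: i≥r, start 0; Z[5]=0
i=6: i≥r, start 0; Z[6]=0
i=7: i≥r, start 0; Z[7]=0
i=8: i≥r, start 0; Z[8]=0
i=9: i≥r, start 0; Z[9]=0
i=10: i≥r, start 0; Z[10]=0
i=11: i≥r, start 0; Z[11]=0
i=12: i≥r, start 0; Z[12]=0
i=13: i≥r, start 0; Z[13]=4 extend→box=[13,17)
i=14: min(r-i=3, Z[1]=0)=0; Z[14]=0
i=15: min(r-i=2, Z[2]=0)=0; Z[15]=0
i=16: min(r-i=1, Z[3]=1)=1; Z[16]=1
i=17: i≥r, start 0; Z[17]=0
i=18: i≥r, start 0; Z[18]=0
i=19: i≥r, start 0; Z[19]=2 extend→box=[19,21)
i=20: min(r-i=1, Z[1]=0)=0; Z[20]=0
i=21: i≥r, start 0; Z[21]=5 extend→box=[21,26)
i=22: min(r-i=4, Z[1]=0)=0; Z[22]=0
i=23: min(r-i=3, Z[2]=0)=0; Z[23]=0
i=24: min(r-i=2, Z[3]=1)=1; Z[24]=1
i=25: min(r-i=1, Z[4]=1)=1; Z[25]=1
i=26: i≥r, start 0; Z[26]=4 extend→box=[26,30)
i=27: min(r-i=3, Z[1]=0)=0; Z[27]=0
i=28: min(r-i=2, Z[2]=0)=0; Z[28]=0
i=29: min(r-i=1, Z[3]=1)=1; Z[29]=2 extend→box=[29,31)
i=30: min(r-i=1, Z[1]=0)=0; Z[30]=0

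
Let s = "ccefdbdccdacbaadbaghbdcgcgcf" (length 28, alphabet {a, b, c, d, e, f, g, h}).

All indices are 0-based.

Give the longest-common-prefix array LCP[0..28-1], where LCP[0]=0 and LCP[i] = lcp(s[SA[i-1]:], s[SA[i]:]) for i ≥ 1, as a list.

sorted suffixes:
  #0 SA[0]=13  'aadbaghbdcgcgcf'
  #1 SA[1]=10  'acbaadbaghbdcgcgcf'
  #2 SA[2]=14  'adbaghbdcgcgcf'
  #3 SA[3]=17  'aghbdcgcgcf'
  #4 SA[4]=12  'baadbaghbdcgcgcf'
  #5 SA[5]=16  'baghbdcgcgcf'
  #6 SA[6]=5  'bdccdacbaadbaghbdcgcgcf'
  #7 SA[7]=20  'bdcgcgcf'
  #8 SA[8]=11  'cbaadbaghbdcgcgcf'
  #9 SA[9]=7  'ccdacbaadbaghbdcgcgcf'
  #10 SA[10]=0  'ccefdbdccdacbaadbaghbdcgcgcf'
  #11 SA[11]=8  'cdacbaadbaghbdcgcgcf'
  #12 SA[12]=1  'cefdbdccdacbaadbaghbdcgcgcf'
  #13 SA[13]=26  'cf'
  #14 SA[14]=24  'cgcf'
  #15 SA[15]=22  'cgcgcf'
  #16 SA[16]=9  'dacbaadbaghbdcgcgcf'
  #17 SA[17]=15  'dbaghbdcgcgcf'
  #18 SA[18]=4  'dbdccdacbaadbaghbdcgcgcf'
  #19 SA[19]=6  'dccdacbaadbaghbdcgcgcf'
  #20 SA[20]=21  'dcgcgcf'
  #21 SA[21]=2  'efdbdccdacbaadbaghbdcgcgcf'
  #22 SA[22]=27  'f'
  #23 SA[23]=3  'fdbdccdacbaadbaghbdcgcgcf'
  #24 SA[24]=25  'gcf'
  #25 SA[25]=23  'gcgcf'
  #26 SA[26]=18  'ghbdcgcgcf'
  #27 SA[27]=19  'hbdcgcgcf'

SA = [13, 10, 14, 17, 12, 16, 5, 20, 11, 7, 0, 8, 1, 26, 24, 22, 9, 15, 4, 6, 21, 2, 27, 3, 25, 23, 18, 19]
i: (SA[i-1],SA[i]) lcp shared
  1: (13,10) 1 'a'
  2: (10,14) 1 'a'
  3: (14,17) 1 'a'
  4: (17,12) 0 ''
  5: (12,16) 2 'ba'
  6: (16,5) 1 'b'
  7: (5,20) 3 'bdc'
  8: (20,11) 0 ''
  9: (11,7) 1 'c'
  10: (7,0) 2 'cc'
  11: (0,8) 1 'c'
  12: (8,1) 1 'c'
  13: (1,26) 1 'c'
  14: (26,24) 1 'c'
  15: (24,22) 3 'cgc'
  16: (22,9) 0 ''
  17: (9,15) 1 'd'
  18: (15,4) 2 'db'
  19: (4,6) 1 'd'
  20: (6,21) 2 'dc'
  21: (21,2) 0 ''
  22: (2,27) 0 ''
  23: (27,3) 1 'f'
  24: (3,25) 0 ''
  25: (25,23) 2 'gc'
  26: (23,18) 1 'g'
  27: (18,19) 0 ''

[0, 1, 1, 1, 0, 2, 1, 3, 0, 1, 2, 1, 1, 1, 1, 3, 0, 1, 2, 1, 2, 0, 0, 1, 0, 2, 1, 0]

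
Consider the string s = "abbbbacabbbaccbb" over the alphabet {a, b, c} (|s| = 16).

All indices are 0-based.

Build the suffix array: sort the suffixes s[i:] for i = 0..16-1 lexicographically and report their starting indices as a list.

[7, 0, 5, 11, 15, 4, 10, 14, 3, 9, 2, 8, 1, 6, 13, 12]

rank | idx | suffix
   0 |   7 | abbbaccbb
   1 |   0 | abbbbacabbbaccbb
   2 |   5 | acabbbaccbb
   3 |  11 | accbb
   4 |  15 | b
   5 |   4 | bacabbbaccbb
   6 |  10 | baccbb
   7 |  14 | bb
   8 |   3 | bbacabbbaccbb
   9 |   9 | bbaccbb
  10 |   2 | bbbacabbbaccbb
  11 |   8 | bbbaccbb
  12 |   1 | bbbbacabbbaccbb
  13 |   6 | cabbbaccbb
  14 |  13 | cbb
  15 |  12 | ccbb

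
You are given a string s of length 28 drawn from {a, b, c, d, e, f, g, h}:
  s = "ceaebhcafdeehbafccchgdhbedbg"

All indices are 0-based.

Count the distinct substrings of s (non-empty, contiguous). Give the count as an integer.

sorted suffixes:
  #0 SA[0]=2  'aebhcafdeehbafccchgdhbedbg'
  #1 SA[1]=14  'afccchgdhbedbg'
  #2 SA[2]=7  'afdeehbafccchgdhbedbg'
  #3 SA[3]=13  'bafccchgdhbedbg'
  #4 SA[4]=23  'bedbg'
  #5 SA[5]=26  'bg'
  #6 SA[6]=4  'bhcafdeehbafccchgdhbedbg'
  #7 SA[7]=6  'cafdeehbafccchgdhbedbg'
  #8 SA[8]=16  'ccchgdhbedbg'
  #9 SA[9]=17  'cchgdhbedbg'
  #10 SA[10]=0  'ceaebhcafdeehbafccchgdhbedbg'
  #11 SA[11]=18  'chgdhbedbg'
  #12 SA[12]=25  'dbg'
  #13 SA[13]=9  'deehbafccchgdhbedbg'
  #14 SA[14]=21  'dhbedbg'
  #15 SA[15]=1  'eaebhcafdeehbafccchgdhbedbg'
  #16 SA[16]=3  'ebhcafdeehbafccchgdhbedbg'
  #17 SA[17]=24  'edbg'
  #18 SA[18]=10  'eehbafccchgdhbedbg'
  #19 SA[19]=11  'ehbafccchgdhbedbg'
  #20 SA[20]=15  'fccchgdhbedbg'
  #21 SA[21]=8  'fdeehbafccchgdhbedbg'
  #22 SA[22]=27  'g'
  #23 SA[23]=20  'gdhbedbg'
  #24 SA[24]=12  'hbafccchgdhbedbg'
  #25 SA[25]=22  'hbedbg'
  #26 SA[26]=5  'hcafdeehbafccchgdhbedbg'
  #27 SA[27]=19  'hgdhbedbg'

SA = [2, 14, 7, 13, 23, 26, 4, 6, 16, 17, 0, 18, 25, 9, 21, 1, 3, 24, 10, 11, 15, 8, 27, 20, 12, 22, 5, 19]
[i] adj suffixes → lcp
  [1] 2/14 → 1 ('a')
  [2] 14/7 → 2 ('af')
  [3] 7/13 → 0 ('')
  [4] 13/23 → 1 ('b')
  [5] 23/26 → 1 ('b')
  [6] 26/4 → 1 ('b')
  [7] 4/6 → 0 ('')
  [8] 6/16 → 1 ('c')
  [9] 16/17 → 2 ('cc')
  [10] 17/0 → 1 ('c')
  [11] 0/18 → 1 ('c')
  [12] 18/25 → 0 ('')
  [13] 25/9 → 1 ('d')
  [14] 9/21 → 1 ('d')
  [15] 21/1 → 0 ('')
  [16] 1/3 → 1 ('e')
  [17] 3/24 → 1 ('e')
  [18] 24/10 → 1 ('e')
  [19] 10/11 → 1 ('e')
  [20] 11/15 → 0 ('')
  [21] 15/8 → 1 ('f')
  [22] 8/27 → 0 ('')
  [23] 27/20 → 1 ('g')
  [24] 20/12 → 0 ('')
  [25] 12/22 → 2 ('hb')
  [26] 22/5 → 1 ('h')
  [27] 5/19 → 1 ('h')

n(n+1)/2 = 28·29/2 = 406
Σ LCP = 0 + 1 + 2 + 0 + 1 + 1 + 1 + 0 + 1 + 2 + 1 + 1 + 0 + 1 + 1 + 0 + 1 + 1 + 1 + 1 + 0 + 1 + 0 + 1 + 0 + 2 + 1 + 1 = 23
distinct = 406 − 23 = 383

383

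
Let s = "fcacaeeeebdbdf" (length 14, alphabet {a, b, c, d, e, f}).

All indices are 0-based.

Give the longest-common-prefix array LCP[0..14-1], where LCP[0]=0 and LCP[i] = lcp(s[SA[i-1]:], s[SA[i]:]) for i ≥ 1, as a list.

[0, 1, 0, 2, 0, 2, 0, 1, 0, 1, 2, 3, 0, 1]

rank→(start, suffix):
  0 → (2, 'acaeeeebdbdf')
  1 → (4, 'aeeeebdbdf')
  2 → (9, 'bdbdf')
  3 → (11, 'bdf')
  4 → (1, 'cacaeeeebdbdf')
  5 → (3, 'caeeeebdbdf')
  6 → (10, 'dbdf')
  7 → (12, 'df')
  8 → (8, 'ebdbdf')
  9 → (7, 'eebdbdf')
  10 → (6, 'eeebdbdf')
  11 → (5, 'eeeebdbdf')
  12 → (13, 'f')
  13 → (0, 'fcacaeeeebdbdf')

SA = [2, 4, 9, 11, 1, 3, 10, 12, 8, 7, 6, 5, 13, 0]
i: (SA[i-1],SA[i]) lcp shared
  1: (2,4) 1 'a'
  2: (4,9) 0 ''
  3: (9,11) 2 'bd'
  4: (11,1) 0 ''
  5: (1,3) 2 'ca'
  6: (3,10) 0 ''
  7: (10,12) 1 'd'
  8: (12,8) 0 ''
  9: (8,7) 1 'e'
  10: (7,6) 2 'ee'
  11: (6,5) 3 'eee'
  12: (5,13) 0 ''
  13: (13,0) 1 'f'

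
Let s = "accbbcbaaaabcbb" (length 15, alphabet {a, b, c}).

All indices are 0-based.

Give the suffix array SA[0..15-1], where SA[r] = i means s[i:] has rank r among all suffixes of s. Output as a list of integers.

rank | idx | suffix
   0 |   7 | aaaabcbb
   1 |   8 | aaabcbb
   2 |   9 | aabcbb
   3 |  10 | abcbb
   4 |   0 | accbbcbaaaabcbb
   5 |  14 | b
   6 |   6 | baaaabcbb
   7 |  13 | bb
   8 |   3 | bbcbaaaabcbb
   9 |   4 | bcbaaaabcbb
  10 |  11 | bcbb
  11 |   5 | cbaaaabcbb
  12 |  12 | cbb
  13 |   2 | cbbcbaaaabcbb
  14 |   1 | ccbbcbaaaabcbb

[7, 8, 9, 10, 0, 14, 6, 13, 3, 4, 11, 5, 12, 2, 1]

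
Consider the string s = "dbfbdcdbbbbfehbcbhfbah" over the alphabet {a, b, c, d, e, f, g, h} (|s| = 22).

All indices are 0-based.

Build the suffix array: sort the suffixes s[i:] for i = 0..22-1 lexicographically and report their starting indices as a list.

rank→(start, suffix):
  0 → (20, 'ah')
  1 → (19, 'bah')
  2 → (7, 'bbbbfehbcbhfbah')
  3 → (8, 'bbbfehbcbhfbah')
  4 → (9, 'bbfehbcbhfbah')
  5 → (14, 'bcbhfbah')
  6 → (3, 'bdcdbbbbfehbcbhfbah')
  7 → (1, 'bfbdcdbbbbfehbcbhfbah')
  8 → (10, 'bfehbcbhfbah')
  9 → (16, 'bhfbah')
  10 → (15, 'cbhfbah')
  11 → (5, 'cdbbbbfehbcbhfbah')
  12 → (6, 'dbbbbfehbcbhfbah')
  13 → (0, 'dbfbdcdbbbbfehbcbhfbah')
  14 → (4, 'dcdbbbbfehbcbhfbah')
  15 → (12, 'ehbcbhfbah')
  16 → (18, 'fbah')
  17 → (2, 'fbdcdbbbbfehbcbhfbah')
  18 → (11, 'fehbcbhfbah')
  19 → (21, 'h')
  20 → (13, 'hbcbhfbah')
  21 → (17, 'hfbah')

[20, 19, 7, 8, 9, 14, 3, 1, 10, 16, 15, 5, 6, 0, 4, 12, 18, 2, 11, 21, 13, 17]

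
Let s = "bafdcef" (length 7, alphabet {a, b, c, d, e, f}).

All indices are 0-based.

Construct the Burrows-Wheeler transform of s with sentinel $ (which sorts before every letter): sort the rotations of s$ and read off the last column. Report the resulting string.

fb$dfcea

rank  rotation  last
    0  $bafdcef  f
    1  afdcef$b  b
    2  bafdcef$  $
    3  cef$bafd  d
    4  dcef$baf  f
    5  ef$bafdc  c
    6  f$bafdce  e
    7  fdcef$ba  a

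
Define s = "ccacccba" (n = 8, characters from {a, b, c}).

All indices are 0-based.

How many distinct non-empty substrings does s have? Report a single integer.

sorted suffixes:
  #0 SA[0]=7  'a'
  #1 SA[1]=2  'acccba'
  #2 SA[2]=6  'ba'
  #3 SA[3]=1  'cacccba'
  #4 SA[4]=5  'cba'
  #5 SA[5]=0  'ccacccba'
  #6 SA[6]=4  'ccba'
  #7 SA[7]=3  'cccba'

SA = [7, 2, 6, 1, 5, 0, 4, 3]
rank  pair      lcp
   1  s[7:],s[2:]  1  'a'
   2  s[2:],s[6:]  0  ''
   3  s[6:],s[1:]  0  ''
   4  s[1:],s[5:]  1  'c'
   5  s[5:],s[0:]  1  'c'
   6  s[0:],s[4:]  2  'cc'
   7  s[4:],s[3:]  2  'cc'

n(n+1)/2 = 8·9/2 = 36
Σ LCP = 0 + 1 + 0 + 0 + 1 + 1 + 2 + 2 = 7
distinct = 36 − 7 = 29

29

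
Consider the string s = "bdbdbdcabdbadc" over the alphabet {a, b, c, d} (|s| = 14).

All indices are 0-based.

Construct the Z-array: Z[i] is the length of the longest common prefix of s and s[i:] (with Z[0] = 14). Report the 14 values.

Z[0]=14
i=1: fresh scan; Z[1]=0
i=2: fresh scan; Z[2]=4 grow→box=[2,6)
i=3: min(r-i=3, Z[1]=0)=0; Z[3]=0
i=4: min(r-i=2, Z[2]=4)=2; Z[4]=2
i=5: min(r-i=1, Z[3]=0)=0; Z[5]=0
i=6: fresh scan; Z[6]=0
i=7: fresh scan; Z[7]=0
i=8: fresh scan; Z[8]=3 grow→box=[8,11)
i=9: min(r-i=2, Z[1]=0)=0; Z[9]=0
i=10: min(r-i=1, Z[2]=4)=1; Z[10]=1
i=11: fresh scan; Z[11]=0
i=12: fresh scan; Z[12]=0
i=13: fresh scan; Z[13]=0

[14, 0, 4, 0, 2, 0, 0, 0, 3, 0, 1, 0, 0, 0]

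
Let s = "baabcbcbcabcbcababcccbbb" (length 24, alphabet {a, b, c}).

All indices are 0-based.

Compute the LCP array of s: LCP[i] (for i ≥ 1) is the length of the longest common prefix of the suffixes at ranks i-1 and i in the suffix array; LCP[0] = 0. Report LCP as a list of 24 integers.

[0, 1, 2, 5, 3, 0, 1, 2, 1, 2, 1, 4, 2, 6, 4, 2, 0, 3, 1, 2, 5, 3, 1, 2]

rank→(start, suffix):
  0 → (1, 'aabcbcbcabcbcababcccbbb')
  1 → (14, 'ababcccbbb')
  2 → (9, 'abcbcababcccbbb')
  3 → (2, 'abcbcbcabcbcababcccbbb')
  4 → (16, 'abcccbbb')
  5 → (23, 'b')
  6 → (0, 'baabcbcbcabcbcababcccbbb')
  7 → (15, 'babcccbbb')
  8 → (22, 'bb')
  9 → (21, 'bbb')
  10 → (12, 'bcababcccbbb')
  11 → (7, 'bcabcbcababcccbbb')
  12 → (10, 'bcbcababcccbbb')
  13 → (5, 'bcbcabcbcababcccbbb')
  14 → (3, 'bcbcbcabcbcababcccbbb')
  15 → (17, 'bcccbbb')
  16 → (13, 'cababcccbbb')
  17 → (8, 'cabcbcababcccbbb')
  18 → (20, 'cbbb')
  19 → (11, 'cbcababcccbbb')
  20 → (6, 'cbcabcbcababcccbbb')
  21 → (4, 'cbcbcabcbcababcccbbb')
  22 → (19, 'ccbbb')
  23 → (18, 'cccbbb')

SA = [1, 14, 9, 2, 16, 23, 0, 15, 22, 21, 12, 7, 10, 5, 3, 17, 13, 8, 20, 11, 6, 4, 19, 18]
[i] adj suffixes → lcp
  [1] 1/14 → 1 ('a')
  [2] 14/9 → 2 ('ab')
  [3] 9/2 → 5 ('abcbc')
  [4] 2/16 → 3 ('abc')
  [5] 16/23 → 0 ('')
  [6] 23/0 → 1 ('b')
  [7] 0/15 → 2 ('ba')
  [8] 15/22 → 1 ('b')
  [9] 22/21 → 2 ('bb')
  [10] 21/12 → 1 ('b')
  [11] 12/7 → 4 ('bcab')
  [12] 7/10 → 2 ('bc')
  [13] 10/5 → 6 ('bcbcab')
  [14] 5/3 → 4 ('bcbc')
  [15] 3/17 → 2 ('bc')
  [16] 17/13 → 0 ('')
  [17] 13/8 → 3 ('cab')
  [18] 8/20 → 1 ('c')
  [19] 20/11 → 2 ('cb')
  [20] 11/6 → 5 ('cbcab')
  [21] 6/4 → 3 ('cbc')
  [22] 4/19 → 1 ('c')
  [23] 19/18 → 2 ('cc')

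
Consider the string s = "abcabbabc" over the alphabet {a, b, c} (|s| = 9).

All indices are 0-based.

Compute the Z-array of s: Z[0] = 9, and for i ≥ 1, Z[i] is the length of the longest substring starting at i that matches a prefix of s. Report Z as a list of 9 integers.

Z[0]=9
i=1: fresh scan; Z[1]=0
i=2: fresh scan; Z[2]=0
i=3: fresh scan; Z[3]=2 scan→box=[3,5)
i=4: min(r-i=1, Z[1]=0)=0; Z[4]=0
i=5: fresh scan; Z[5]=0
i=6: fresh scan; Z[6]=3 scan→box=[6,9)
i=7: min(r-i=2, Z[1]=0)=0; Z[7]=0
i=8: min(r-i=1, Z[2]=0)=0; Z[8]=0

[9, 0, 0, 2, 0, 0, 3, 0, 0]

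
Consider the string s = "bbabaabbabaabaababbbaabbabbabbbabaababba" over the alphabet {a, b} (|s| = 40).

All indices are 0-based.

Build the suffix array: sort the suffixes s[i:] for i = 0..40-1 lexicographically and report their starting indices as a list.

[39, 10, 33, 13, 4, 20, 8, 31, 11, 2, 34, 14, 36, 5, 21, 24, 16, 27, 38, 9, 32, 12, 3, 19, 7, 30, 1, 35, 23, 15, 26, 37, 18, 6, 29, 0, 22, 25, 17, 28]

rank | idx | suffix
   0 |  39 | a
   1 |  10 | aabaababbbaabbabbabbbabaababba
   2 |  33 | aababba
   3 |  13 | aababbbaabbabbabbbabaababba
   4 |   4 | aabbabaabaababbbaabbabbabbbabaababba
   5 |  20 | aabbabbabbbabaababba
   6 |   8 | abaabaababbbaabbabbabbbabaababba
   7 |  31 | abaababba
   8 |  11 | abaababbbaabbabbabbbabaababba
   9 |   2 | abaabbabaabaababbbaabbabbabbbabaababba
  10 |  34 | ababba
  11 |  14 | ababbbaabbabbabbbabaababba
  12 |  36 | abba
  13 |   5 | abbabaabaababbbaabbabbabbbabaababba
  14 |  21 | abbabbabbbabaababba
  15 |  24 | abbabbbabaababba
  16 |  16 | abbbaabbabbabbbabaababba
  17 |  27 | abbbabaababba
  18 |  38 | ba
  19 |   9 | baabaababbbaabbabbabbbabaababba
  20 |  32 | baababba
  21 |  12 | baababbbaabbabbabbbabaababba
  22 |   3 | baabbabaabaababbbaabbabbabbbabaababba
  23 |  19 | baabbabbabbbabaababba
  24 |   7 | babaabaababbbaabbabbabbbabaababba
  25 |  30 | babaababba
  26 |   1 | babaabbabaabaababbbaabbabbabbbabaababba
  27 |  35 | babba
  28 |  23 | babbabbbabaababba
  29 |  15 | babbbaabbabbabbbabaababba
  30 |  26 | babbbabaababba
  31 |  37 | bba
  32 |  18 | bbaabbabbabbbabaababba
  33 |   6 | bbabaabaababbbaabbabbabbbabaababba
  34 |  29 | bbabaababba
  35 |   0 | bbabaabbabaabaababbbaabbabbabbbabaababba
  36 |  22 | bbabbabbbabaababba
  37 |  25 | bbabbbabaababba
  38 |  17 | bbbaabbabbabbbabaababba
  39 |  28 | bbbabaababba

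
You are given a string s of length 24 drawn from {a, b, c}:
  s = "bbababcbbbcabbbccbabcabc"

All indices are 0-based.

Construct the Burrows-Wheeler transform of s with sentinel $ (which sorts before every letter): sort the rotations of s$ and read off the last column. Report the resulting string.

cbccbbbca$cabbabaabbbbcbb

rank  rotation                   last
    0  $bbababcbbbcabbbccbabcabc  c
    1  ababcbbbcabbbccbabcabc$bb  b
    2  abbbccbabcabc$bbababcbbbc  c
    3  abc$bbababcbbbcabbbccbabc  c
    4  abcabc$bbababcbbbcabbbccb  b
    5  abcbbbcabbbccbabcabc$bbab  b
    6  bababcbbbcabbbccbabcabc$b  b
    7  babcabc$bbababcbbbcabbbcc  c
    8  babcbbbcabbbccbabcabc$bba  a
    9  bbababcbbbcabbbccbabcabc$  $
   10  bbbcabbbccbabcabc$bbababc  c
   11  bbbccbabcabc$bbababcbbbca  a
   12  bbcabbbccbabcabc$bbababcb  b
   13  bbccbabcabc$bbababcbbbcab  b
   14  bc$bbababcbbbcabbbccbabca  a
   15  bcabbbccbabcabc$bbababcbb  b
   16  bcabc$bbababcbbbcabbbccba  a
   17  bcbbbcabbbccbabcabc$bbaba  a
   18  bccbabcabc$bbababcbbbcabb  b
   19  c$bbababcbbbcabbbccbabcab  b
   20  cabbbccbabcabc$bbababcbbb  b
   21  cabc$bbababcbbbcabbbccbab  b
   22  cbabcabc$bbababcbbbcabbbc  c
   23  cbbbcabbbccbabcabc$bbabab  b
   24  ccbabcabc$bbababcbbbcabbb  b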